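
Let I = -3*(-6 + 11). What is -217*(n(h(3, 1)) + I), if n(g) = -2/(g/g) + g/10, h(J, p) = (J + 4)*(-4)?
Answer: 21483/5 ≈ 4296.6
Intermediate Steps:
h(J, p) = -16 - 4*J (h(J, p) = (4 + J)*(-4) = -16 - 4*J)
I = -15 (I = -3*5 = -15)
n(g) = -2 + g/10 (n(g) = -2/1 + g*(⅒) = -2*1 + g/10 = -2 + g/10)
-217*(n(h(3, 1)) + I) = -217*((-2 + (-16 - 4*3)/10) - 15) = -217*((-2 + (-16 - 12)/10) - 15) = -217*((-2 + (⅒)*(-28)) - 15) = -217*((-2 - 14/5) - 15) = -217*(-24/5 - 15) = -217*(-99/5) = 21483/5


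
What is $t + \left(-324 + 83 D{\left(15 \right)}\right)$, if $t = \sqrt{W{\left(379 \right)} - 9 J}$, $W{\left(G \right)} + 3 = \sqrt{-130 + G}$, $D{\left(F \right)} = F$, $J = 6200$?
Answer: $921 + \sqrt{-55803 + \sqrt{249}} \approx 921.0 + 236.19 i$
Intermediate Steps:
$W{\left(G \right)} = -3 + \sqrt{-130 + G}$
$t = \sqrt{-55803 + \sqrt{249}}$ ($t = \sqrt{\left(-3 + \sqrt{-130 + 379}\right) - 55800} = \sqrt{\left(-3 + \sqrt{249}\right) - 55800} = \sqrt{-55803 + \sqrt{249}} \approx 236.19 i$)
$t + \left(-324 + 83 D{\left(15 \right)}\right) = \sqrt{-55803 + \sqrt{249}} + \left(-324 + 83 \cdot 15\right) = \sqrt{-55803 + \sqrt{249}} + \left(-324 + 1245\right) = \sqrt{-55803 + \sqrt{249}} + 921 = 921 + \sqrt{-55803 + \sqrt{249}}$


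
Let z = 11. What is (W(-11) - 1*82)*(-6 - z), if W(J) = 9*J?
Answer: 3077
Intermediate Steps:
(W(-11) - 1*82)*(-6 - z) = (9*(-11) - 1*82)*(-6 - 1*11) = (-99 - 82)*(-6 - 11) = -181*(-17) = 3077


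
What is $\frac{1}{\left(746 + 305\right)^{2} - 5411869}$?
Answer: $- \frac{1}{4307268} \approx -2.3217 \cdot 10^{-7}$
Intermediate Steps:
$\frac{1}{\left(746 + 305\right)^{2} - 5411869} = \frac{1}{1051^{2} - 5411869} = \frac{1}{1104601 - 5411869} = \frac{1}{-4307268} = - \frac{1}{4307268}$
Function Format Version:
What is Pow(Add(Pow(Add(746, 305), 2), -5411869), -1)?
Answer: Rational(-1, 4307268) ≈ -2.3217e-7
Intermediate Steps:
Pow(Add(Pow(Add(746, 305), 2), -5411869), -1) = Pow(Add(Pow(1051, 2), -5411869), -1) = Pow(Add(1104601, -5411869), -1) = Pow(-4307268, -1) = Rational(-1, 4307268)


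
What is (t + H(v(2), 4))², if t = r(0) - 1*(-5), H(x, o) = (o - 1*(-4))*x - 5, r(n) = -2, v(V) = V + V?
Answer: 900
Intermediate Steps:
v(V) = 2*V
H(x, o) = -5 + x*(4 + o) (H(x, o) = (o + 4)*x - 5 = (4 + o)*x - 5 = x*(4 + o) - 5 = -5 + x*(4 + o))
t = 3 (t = -2 - 1*(-5) = -2 + 5 = 3)
(t + H(v(2), 4))² = (3 + (-5 + 4*(2*2) + 4*(2*2)))² = (3 + (-5 + 4*4 + 4*4))² = (3 + (-5 + 16 + 16))² = (3 + 27)² = 30² = 900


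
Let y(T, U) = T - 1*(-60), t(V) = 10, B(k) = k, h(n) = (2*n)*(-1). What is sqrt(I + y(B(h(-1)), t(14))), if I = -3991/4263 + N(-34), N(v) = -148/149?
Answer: sqrt(494616370593)/90741 ≈ 7.7505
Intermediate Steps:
h(n) = -2*n
y(T, U) = 60 + T (y(T, U) = T + 60 = 60 + T)
N(v) = -148/149 (N(v) = -148*1/149 = -148/149)
I = -1225583/635187 (I = -3991/4263 - 148/149 = -1225583/635187 ≈ -1.9295)
sqrt(I + y(B(h(-1)), t(14))) = sqrt(-1225583/635187 + (60 - 2*(-1))) = sqrt(-1225583/635187 + (60 + 2)) = sqrt(-1225583/635187 + 62) = sqrt(38156011/635187) = sqrt(494616370593)/90741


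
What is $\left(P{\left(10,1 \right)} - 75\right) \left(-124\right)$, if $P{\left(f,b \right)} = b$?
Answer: $9176$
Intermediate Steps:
$\left(P{\left(10,1 \right)} - 75\right) \left(-124\right) = \left(1 - 75\right) \left(-124\right) = \left(-74\right) \left(-124\right) = 9176$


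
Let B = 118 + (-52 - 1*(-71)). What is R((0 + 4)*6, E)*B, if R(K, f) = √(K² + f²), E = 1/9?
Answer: 137*√46657/9 ≈ 3288.0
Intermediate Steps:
E = ⅑ ≈ 0.11111
B = 137 (B = 118 + (-52 + 71) = 118 + 19 = 137)
R((0 + 4)*6, E)*B = √(((0 + 4)*6)² + (⅑)²)*137 = √((4*6)² + 1/81)*137 = √(24² + 1/81)*137 = √(576 + 1/81)*137 = √(46657/81)*137 = (√46657/9)*137 = 137*√46657/9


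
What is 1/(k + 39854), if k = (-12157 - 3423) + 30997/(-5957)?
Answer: 5957/144569221 ≈ 4.1205e-5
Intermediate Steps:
k = -92841057/5957 (k = -15580 + 30997*(-1/5957) = -15580 - 30997/5957 = -92841057/5957 ≈ -15585.)
1/(k + 39854) = 1/(-92841057/5957 + 39854) = 1/(144569221/5957) = 5957/144569221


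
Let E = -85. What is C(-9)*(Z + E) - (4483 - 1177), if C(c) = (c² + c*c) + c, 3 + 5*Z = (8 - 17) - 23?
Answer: -17382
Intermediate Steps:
Z = -7 (Z = -⅗ + ((8 - 17) - 23)/5 = -⅗ + (-9 - 23)/5 = -⅗ + (⅕)*(-32) = -⅗ - 32/5 = -7)
C(c) = c + 2*c² (C(c) = (c² + c²) + c = 2*c² + c = c + 2*c²)
C(-9)*(Z + E) - (4483 - 1177) = (-9*(1 + 2*(-9)))*(-7 - 85) - (4483 - 1177) = -9*(1 - 18)*(-92) - 1*3306 = -9*(-17)*(-92) - 3306 = 153*(-92) - 3306 = -14076 - 3306 = -17382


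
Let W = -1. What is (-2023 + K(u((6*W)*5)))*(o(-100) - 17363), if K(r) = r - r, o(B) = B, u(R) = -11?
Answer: 35327649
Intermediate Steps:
K(r) = 0
(-2023 + K(u((6*W)*5)))*(o(-100) - 17363) = (-2023 + 0)*(-100 - 17363) = -2023*(-17463) = 35327649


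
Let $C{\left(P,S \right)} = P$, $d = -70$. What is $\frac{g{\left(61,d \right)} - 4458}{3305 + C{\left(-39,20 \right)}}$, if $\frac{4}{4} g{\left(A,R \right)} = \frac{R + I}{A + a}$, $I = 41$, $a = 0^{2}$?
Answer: $- \frac{271967}{199226} \approx -1.3651$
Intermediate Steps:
$a = 0$
$g{\left(A,R \right)} = \frac{41 + R}{A}$ ($g{\left(A,R \right)} = \frac{R + 41}{A + 0} = \frac{41 + R}{A}$)
$\frac{g{\left(61,d \right)} - 4458}{3305 + C{\left(-39,20 \right)}} = \frac{\frac{41 - 70}{61} - 4458}{3305 - 39} = \frac{\frac{1}{61} \left(-29\right) - 4458}{3266} = \left(- \frac{29}{61} - 4458\right) \frac{1}{3266} = \left(- \frac{271967}{61}\right) \frac{1}{3266} = - \frac{271967}{199226}$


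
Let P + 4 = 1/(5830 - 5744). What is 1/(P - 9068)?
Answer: -86/780191 ≈ -0.00011023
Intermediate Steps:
P = -343/86 (P = -4 + 1/(5830 - 5744) = -4 + 1/86 = -343/86 ≈ -3.9884)
1/(P - 9068) = 1/(-343/86 - 9068) = 1/(-780191/86) = -86/780191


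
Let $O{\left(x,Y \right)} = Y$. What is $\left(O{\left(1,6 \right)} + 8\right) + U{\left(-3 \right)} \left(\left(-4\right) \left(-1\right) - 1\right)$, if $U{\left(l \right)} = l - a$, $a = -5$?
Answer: $20$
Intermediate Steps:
$U{\left(l \right)} = 5 + l$ ($U{\left(l \right)} = l - -5 = l + 5 = 5 + l$)
$\left(O{\left(1,6 \right)} + 8\right) + U{\left(-3 \right)} \left(\left(-4\right) \left(-1\right) - 1\right) = \left(6 + 8\right) + \left(5 - 3\right) \left(\left(-4\right) \left(-1\right) - 1\right) = 14 + 2 \left(4 - 1\right) = 14 + 2 \cdot 3 = 14 + 6 = 20$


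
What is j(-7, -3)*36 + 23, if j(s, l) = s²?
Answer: 1787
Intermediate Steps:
j(-7, -3)*36 + 23 = (-7)²*36 + 23 = 49*36 + 23 = 1764 + 23 = 1787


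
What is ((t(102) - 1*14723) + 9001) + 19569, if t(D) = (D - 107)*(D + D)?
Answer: 12827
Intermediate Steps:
t(D) = 2*D*(-107 + D) (t(D) = (-107 + D)*(2*D) = 2*D*(-107 + D))
((t(102) - 1*14723) + 9001) + 19569 = ((2*102*(-107 + 102) - 1*14723) + 9001) + 19569 = ((2*102*(-5) - 14723) + 9001) + 19569 = ((-1020 - 14723) + 9001) + 19569 = (-15743 + 9001) + 19569 = -6742 + 19569 = 12827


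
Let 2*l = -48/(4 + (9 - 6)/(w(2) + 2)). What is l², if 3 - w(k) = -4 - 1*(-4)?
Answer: 14400/529 ≈ 27.221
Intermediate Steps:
w(k) = 3 (w(k) = 3 - (-4 - 1*(-4)) = 3 - (-4 + 4) = 3 - 1*0 = 3 + 0 = 3)
l = -120/23 (l = (-48/(4 + (9 - 6)/(3 + 2)))/2 = (-48/(4 + 3/5))/2 = (-48/(4 + 3*(⅕)))/2 = (-48/(4 + ⅗))/2 = (-48/(23/5))/2 = ((5/23)*(-48))/2 = (½)*(-240/23) = -120/23 ≈ -5.2174)
l² = (-120/23)² = 14400/529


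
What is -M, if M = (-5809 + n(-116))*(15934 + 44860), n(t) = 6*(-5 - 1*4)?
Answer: 356435222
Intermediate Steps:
n(t) = -54 (n(t) = 6*(-5 - 4) = 6*(-9) = -54)
M = -356435222 (M = (-5809 - 54)*(15934 + 44860) = -5863*60794 = -356435222)
-M = -1*(-356435222) = 356435222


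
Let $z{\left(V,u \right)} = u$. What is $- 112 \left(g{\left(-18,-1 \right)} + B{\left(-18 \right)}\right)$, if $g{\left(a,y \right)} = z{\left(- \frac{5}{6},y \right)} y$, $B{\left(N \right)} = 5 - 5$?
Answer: $-112$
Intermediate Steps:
$B{\left(N \right)} = 0$ ($B{\left(N \right)} = 5 - 5 = 0$)
$g{\left(a,y \right)} = y^{2}$ ($g{\left(a,y \right)} = y y = y^{2}$)
$- 112 \left(g{\left(-18,-1 \right)} + B{\left(-18 \right)}\right) = - 112 \left(\left(-1\right)^{2} + 0\right) = - 112 \left(1 + 0\right) = \left(-112\right) 1 = -112$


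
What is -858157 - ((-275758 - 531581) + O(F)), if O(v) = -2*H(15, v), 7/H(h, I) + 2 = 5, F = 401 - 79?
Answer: -152440/3 ≈ -50813.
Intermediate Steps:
F = 322
H(h, I) = 7/3 (H(h, I) = 7/(-2 + 5) = 7/3)
O(v) = -14/3 (O(v) = -2*7/3 = -14/3)
-858157 - ((-275758 - 531581) + O(F)) = -858157 - ((-275758 - 531581) - 14/3) = -858157 - (-807339 - 14/3) = -858157 - 1*(-2422031/3) = -858157 + 2422031/3 = -152440/3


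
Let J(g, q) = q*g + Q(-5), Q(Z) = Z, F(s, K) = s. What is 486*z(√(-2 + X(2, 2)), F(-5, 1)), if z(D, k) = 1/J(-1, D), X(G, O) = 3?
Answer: -81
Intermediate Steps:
J(g, q) = -5 + g*q (J(g, q) = q*g - 5 = g*q - 5 = -5 + g*q)
z(D, k) = 1/(-5 - D)
486*z(√(-2 + X(2, 2)), F(-5, 1)) = 486*(-1/(5 + √(-2 + 3))) = 486*(-1/(5 + √1)) = 486*(-1/(5 + 1)) = 486*(-1/6) = 486*(-1*⅙) = 486*(-⅙) = -81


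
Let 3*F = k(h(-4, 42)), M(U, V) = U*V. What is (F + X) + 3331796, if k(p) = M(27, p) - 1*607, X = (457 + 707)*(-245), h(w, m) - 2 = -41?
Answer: 9138188/3 ≈ 3.0461e+6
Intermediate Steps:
h(w, m) = -39 (h(w, m) = 2 - 41 = -39)
X = -285180 (X = 1164*(-245) = -285180)
k(p) = -607 + 27*p (k(p) = 27*p - 1*607 = 27*p - 607 = -607 + 27*p)
F = -1660/3 (F = (-607 + 27*(-39))/3 = (-607 - 1053)/3 = (⅓)*(-1660) = -1660/3 ≈ -553.33)
(F + X) + 3331796 = (-1660/3 - 285180) + 3331796 = -857200/3 + 3331796 = 9138188/3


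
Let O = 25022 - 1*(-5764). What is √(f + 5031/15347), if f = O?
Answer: √7251116382231/15347 ≈ 175.46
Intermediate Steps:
O = 30786 (O = 25022 + 5764 = 30786)
f = 30786
√(f + 5031/15347) = √(30786 + 5031/15347) = √(472477773/15347) = √7251116382231/15347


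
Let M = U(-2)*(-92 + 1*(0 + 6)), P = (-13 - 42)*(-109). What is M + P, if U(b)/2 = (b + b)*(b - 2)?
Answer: 3243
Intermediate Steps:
P = 5995 (P = -55*(-109) = 5995)
U(b) = 4*b*(-2 + b) (U(b) = 2*((b + b)*(b - 2)) = 2*((2*b)*(-2 + b)) = 2*(2*b*(-2 + b)) = 4*b*(-2 + b))
M = -2752 (M = (4*(-2)*(-2 - 2))*(-92 + 1*(0 + 6)) = (4*(-2)*(-4))*(-92 + 1*6) = 32*(-92 + 6) = 32*(-86) = -2752)
M + P = -2752 + 5995 = 3243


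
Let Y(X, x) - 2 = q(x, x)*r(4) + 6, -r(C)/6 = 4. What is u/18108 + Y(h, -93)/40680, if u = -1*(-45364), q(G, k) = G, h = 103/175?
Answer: 436567/170517 ≈ 2.5603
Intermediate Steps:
h = 103/175 (h = 103*(1/175) = 103/175 ≈ 0.58857)
r(C) = -24 (r(C) = -6*4 = -24)
u = 45364
Y(X, x) = 8 - 24*x (Y(X, x) = 2 + (x*(-24) + 6) = 2 + (-24*x + 6) = 2 + (6 - 24*x) = 8 - 24*x)
u/18108 + Y(h, -93)/40680 = 45364/18108 + (8 - 24*(-93))/40680 = 45364*(1/18108) + (8 + 2232)*(1/40680) = 11341/4527 + 2240*(1/40680) = 11341/4527 + 56/1017 = 436567/170517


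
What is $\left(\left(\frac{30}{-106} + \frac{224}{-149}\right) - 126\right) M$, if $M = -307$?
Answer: $\frac{309802603}{7897} \approx 39230.0$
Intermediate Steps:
$\left(\left(\frac{30}{-106} + \frac{224}{-149}\right) - 126\right) M = \left(\left(\frac{30}{-106} + \frac{224}{-149}\right) - 126\right) \left(-307\right) = \left(\left(30 \left(- \frac{1}{106}\right) + 224 \left(- \frac{1}{149}\right)\right) - 126\right) \left(-307\right) = \left(\left(- \frac{15}{53} - \frac{224}{149}\right) - 126\right) \left(-307\right) = \left(- \frac{14107}{7897} - 126\right) \left(-307\right) = \left(- \frac{1009129}{7897}\right) \left(-307\right) = \frac{309802603}{7897}$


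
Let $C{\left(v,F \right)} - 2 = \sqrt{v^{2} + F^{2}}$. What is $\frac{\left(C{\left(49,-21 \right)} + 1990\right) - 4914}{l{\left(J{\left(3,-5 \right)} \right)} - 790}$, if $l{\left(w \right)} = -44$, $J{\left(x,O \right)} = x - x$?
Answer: $\frac{487}{139} - \frac{7 \sqrt{58}}{834} \approx 3.4397$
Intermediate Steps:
$J{\left(x,O \right)} = 0$
$C{\left(v,F \right)} = 2 + \sqrt{F^{2} + v^{2}}$ ($C{\left(v,F \right)} = 2 + \sqrt{v^{2} + F^{2}} = 2 + \sqrt{F^{2} + v^{2}}$)
$\frac{\left(C{\left(49,-21 \right)} + 1990\right) - 4914}{l{\left(J{\left(3,-5 \right)} \right)} - 790} = \frac{\left(\left(2 + \sqrt{\left(-21\right)^{2} + 49^{2}}\right) + 1990\right) - 4914}{-44 - 790} = \frac{\left(\left(2 + \sqrt{441 + 2401}\right) + 1990\right) - 4914}{-834} = \left(\left(\left(2 + \sqrt{2842}\right) + 1990\right) - 4914\right) \left(- \frac{1}{834}\right) = \left(\left(\left(2 + 7 \sqrt{58}\right) + 1990\right) - 4914\right) \left(- \frac{1}{834}\right) = \left(\left(1992 + 7 \sqrt{58}\right) - 4914\right) \left(- \frac{1}{834}\right) = \left(-2922 + 7 \sqrt{58}\right) \left(- \frac{1}{834}\right) = \frac{487}{139} - \frac{7 \sqrt{58}}{834}$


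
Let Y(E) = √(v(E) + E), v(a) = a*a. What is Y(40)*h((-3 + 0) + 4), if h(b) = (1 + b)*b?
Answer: 4*√410 ≈ 80.994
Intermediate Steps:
v(a) = a²
Y(E) = √(E + E²) (Y(E) = √(E² + E) = √(E + E²))
h(b) = b*(1 + b)
Y(40)*h((-3 + 0) + 4) = √(40*(1 + 40))*(((-3 + 0) + 4)*(1 + ((-3 + 0) + 4))) = √(40*41)*((-3 + 4)*(1 + (-3 + 4))) = √1640*(1*(1 + 1)) = (2*√410)*(1*2) = (2*√410)*2 = 4*√410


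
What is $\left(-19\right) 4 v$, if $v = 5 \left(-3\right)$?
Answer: $1140$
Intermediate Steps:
$v = -15$
$\left(-19\right) 4 v = \left(-19\right) 4 \left(-15\right) = \left(-76\right) \left(-15\right) = 1140$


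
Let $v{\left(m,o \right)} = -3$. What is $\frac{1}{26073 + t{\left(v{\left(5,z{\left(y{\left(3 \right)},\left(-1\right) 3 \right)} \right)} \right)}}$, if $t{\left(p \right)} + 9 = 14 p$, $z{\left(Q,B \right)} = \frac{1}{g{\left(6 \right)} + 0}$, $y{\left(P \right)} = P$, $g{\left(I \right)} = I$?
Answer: $\frac{1}{26022} \approx 3.8429 \cdot 10^{-5}$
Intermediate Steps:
$z{\left(Q,B \right)} = \frac{1}{6}$ ($z{\left(Q,B \right)} = \frac{1}{6 + 0} = \frac{1}{6}$)
$t{\left(p \right)} = -9 + 14 p$
$\frac{1}{26073 + t{\left(v{\left(5,z{\left(y{\left(3 \right)},\left(-1\right) 3 \right)} \right)} \right)}} = \frac{1}{26073 + \left(-9 + 14 \left(-3\right)\right)} = \frac{1}{26073 - 51} = \frac{1}{26022}$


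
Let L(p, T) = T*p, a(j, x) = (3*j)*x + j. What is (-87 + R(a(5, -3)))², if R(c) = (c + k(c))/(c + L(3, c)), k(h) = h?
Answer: 29929/4 ≈ 7482.3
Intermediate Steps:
a(j, x) = j + 3*j*x (a(j, x) = 3*j*x + j = j + 3*j*x)
R(c) = ½ (R(c) = (c + c)/(c + c*3) = (2*c)/(c + 3*c) = (2*c)/((4*c)) = (2*c)*(1/(4*c)) = ½)
(-87 + R(a(5, -3)))² = (-87 + ½)² = (-173/2)² = 29929/4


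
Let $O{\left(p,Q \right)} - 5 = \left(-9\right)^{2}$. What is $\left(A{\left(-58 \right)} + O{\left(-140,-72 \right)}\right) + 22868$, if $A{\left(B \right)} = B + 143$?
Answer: $23039$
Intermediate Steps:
$O{\left(p,Q \right)} = 86$ ($O{\left(p,Q \right)} = 5 + \left(-9\right)^{2} = 5 + 81 = 86$)
$A{\left(B \right)} = 143 + B$
$\left(A{\left(-58 \right)} + O{\left(-140,-72 \right)}\right) + 22868 = \left(\left(143 - 58\right) + 86\right) + 22868 = \left(85 + 86\right) + 22868 = 171 + 22868 = 23039$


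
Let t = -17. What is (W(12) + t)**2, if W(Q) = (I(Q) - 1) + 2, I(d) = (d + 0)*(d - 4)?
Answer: 6400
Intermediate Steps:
I(d) = d*(-4 + d)
W(Q) = 1 + Q*(-4 + Q) (W(Q) = (Q*(-4 + Q) - 1) + 2 = (-1 + Q*(-4 + Q)) + 2 = 1 + Q*(-4 + Q))
(W(12) + t)**2 = ((1 + 12*(-4 + 12)) - 17)**2 = ((1 + 12*8) - 17)**2 = ((1 + 96) - 17)**2 = (97 - 17)**2 = 80**2 = 6400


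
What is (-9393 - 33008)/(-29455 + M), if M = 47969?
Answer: -42401/18514 ≈ -2.2902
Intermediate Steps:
(-9393 - 33008)/(-29455 + M) = (-9393 - 33008)/(-29455 + 47969) = -42401/18514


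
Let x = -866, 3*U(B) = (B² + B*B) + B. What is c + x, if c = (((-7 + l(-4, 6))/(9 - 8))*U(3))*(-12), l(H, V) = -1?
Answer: -194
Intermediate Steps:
U(B) = B/3 + 2*B²/3 (U(B) = ((B² + B*B) + B)/3 = ((B² + B²) + B)/3 = (2*B² + B)/3 = (B + 2*B²)/3 = B/3 + 2*B²/3)
c = 672 (c = (((-7 - 1)/(9 - 8))*((⅓)*3*(1 + 2*3)))*(-12) = ((-8/1)*((⅓)*3*(1 + 6)))*(-12) = ((-8*1)*((⅓)*3*7))*(-12) = -8*7*(-12) = -56*(-12) = 672)
c + x = 672 - 866 = -194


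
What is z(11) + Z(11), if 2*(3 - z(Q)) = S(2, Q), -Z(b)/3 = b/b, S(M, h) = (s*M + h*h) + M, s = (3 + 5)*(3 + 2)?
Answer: -203/2 ≈ -101.50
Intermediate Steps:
s = 40 (s = 8*5 = 40)
S(M, h) = h² + 41*M (S(M, h) = (40*M + h*h) + M = (40*M + h²) + M = (h² + 40*M) + M = h² + 41*M)
Z(b) = -3 (Z(b) = -3*b/b = -3*1 = -3)
z(Q) = -38 - Q²/2 (z(Q) = 3 - (Q² + 41*2)/2 = 3 - (Q² + 82)/2 = 3 - (82 + Q²)/2 = 3 + (-41 - Q²/2) = -38 - Q²/2)
z(11) + Z(11) = (-38 - ½*11²) - 3 = (-38 - ½*121) - 3 = (-38 - 121/2) - 3 = -197/2 - 3 = -203/2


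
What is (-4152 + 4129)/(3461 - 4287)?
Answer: 23/826 ≈ 0.027845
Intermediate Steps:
(-4152 + 4129)/(3461 - 4287) = -23/(-826) = -23*(-1/826) = 23/826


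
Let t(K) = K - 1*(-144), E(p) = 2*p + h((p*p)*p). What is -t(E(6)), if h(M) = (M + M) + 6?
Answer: -594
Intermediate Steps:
h(M) = 6 + 2*M (h(M) = 2*M + 6 = 6 + 2*M)
E(p) = 6 + 2*p + 2*p³ (E(p) = 2*p + (6 + 2*((p*p)*p)) = 2*p + (6 + 2*(p²*p)) = 2*p + (6 + 2*p³) = 6 + 2*p + 2*p³)
t(K) = 144 + K (t(K) = K + 144 = 144 + K)
-t(E(6)) = -(144 + (6 + 2*6 + 2*6³)) = -(144 + (6 + 12 + 2*216)) = -(144 + (6 + 12 + 432)) = -(144 + 450) = -1*594 = -594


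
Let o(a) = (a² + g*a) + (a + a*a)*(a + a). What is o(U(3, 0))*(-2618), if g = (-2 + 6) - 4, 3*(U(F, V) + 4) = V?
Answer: 209440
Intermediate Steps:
U(F, V) = -4 + V/3
g = 0 (g = 4 - 4 = 0)
o(a) = a² + 2*a*(a + a²) (o(a) = (a² + 0*a) + (a + a*a)*(a + a) = (a² + 0) + (a + a²)*(2*a) = a² + 2*a*(a + a²))
o(U(3, 0))*(-2618) = ((-4 + (⅓)*0)²*(3 + 2*(-4 + (⅓)*0)))*(-2618) = ((-4 + 0)²*(3 + 2*(-4 + 0)))*(-2618) = ((-4)²*(3 + 2*(-4)))*(-2618) = (16*(3 - 8))*(-2618) = (16*(-5))*(-2618) = -80*(-2618) = 209440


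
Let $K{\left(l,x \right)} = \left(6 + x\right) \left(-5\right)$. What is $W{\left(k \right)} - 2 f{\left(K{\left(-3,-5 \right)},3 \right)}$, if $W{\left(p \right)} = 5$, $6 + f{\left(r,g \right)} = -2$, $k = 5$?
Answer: $21$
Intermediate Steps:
$K{\left(l,x \right)} = -30 - 5 x$
$f{\left(r,g \right)} = -8$ ($f{\left(r,g \right)} = -6 - 2 = -8$)
$W{\left(k \right)} - 2 f{\left(K{\left(-3,-5 \right)},3 \right)} = 5 - -16 = 5 + 16 = 21$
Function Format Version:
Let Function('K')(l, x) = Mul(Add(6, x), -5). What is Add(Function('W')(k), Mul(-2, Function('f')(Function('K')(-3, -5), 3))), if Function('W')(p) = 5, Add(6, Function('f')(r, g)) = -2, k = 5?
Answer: 21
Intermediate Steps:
Function('K')(l, x) = Add(-30, Mul(-5, x))
Function('f')(r, g) = -8 (Function('f')(r, g) = Add(-6, -2) = -8)
Add(Function('W')(k), Mul(-2, Function('f')(Function('K')(-3, -5), 3))) = Add(5, Mul(-2, -8)) = Add(5, 16) = 21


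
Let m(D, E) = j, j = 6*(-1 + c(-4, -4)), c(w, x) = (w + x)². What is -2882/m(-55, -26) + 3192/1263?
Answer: -405565/79569 ≈ -5.0970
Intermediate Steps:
j = 378 (j = 6*(-1 + (-4 - 4)²) = 6*(-1 + (-8)²) = 6*(-1 + 64) = 6*63 = 378)
m(D, E) = 378
-2882/m(-55, -26) + 3192/1263 = -2882/378 + 3192/1263 = -2882*1/378 + 3192*(1/1263) = -1441/189 + 1064/421 = -405565/79569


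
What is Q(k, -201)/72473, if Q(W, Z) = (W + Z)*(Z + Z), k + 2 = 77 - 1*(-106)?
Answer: 8040/72473 ≈ 0.11094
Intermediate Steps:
k = 181 (k = -2 + (77 - 1*(-106)) = -2 + (77 + 106) = -2 + 183 = 181)
Q(W, Z) = 2*Z*(W + Z) (Q(W, Z) = (W + Z)*(2*Z) = 2*Z*(W + Z))
Q(k, -201)/72473 = (2*(-201)*(181 - 201))/72473 = (2*(-201)*(-20))*(1/72473) = 8040*(1/72473) = 8040/72473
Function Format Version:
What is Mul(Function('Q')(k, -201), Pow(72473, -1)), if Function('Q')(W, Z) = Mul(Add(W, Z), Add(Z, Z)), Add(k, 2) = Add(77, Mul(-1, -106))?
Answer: Rational(8040, 72473) ≈ 0.11094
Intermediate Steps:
k = 181 (k = Add(-2, Add(77, Mul(-1, -106))) = Add(-2, Add(77, 106)) = Add(-2, 183) = 181)
Function('Q')(W, Z) = Mul(2, Z, Add(W, Z)) (Function('Q')(W, Z) = Mul(Add(W, Z), Mul(2, Z)) = Mul(2, Z, Add(W, Z)))
Mul(Function('Q')(k, -201), Pow(72473, -1)) = Mul(Mul(2, -201, Add(181, -201)), Pow(72473, -1)) = Mul(Mul(2, -201, -20), Rational(1, 72473)) = Mul(8040, Rational(1, 72473)) = Rational(8040, 72473)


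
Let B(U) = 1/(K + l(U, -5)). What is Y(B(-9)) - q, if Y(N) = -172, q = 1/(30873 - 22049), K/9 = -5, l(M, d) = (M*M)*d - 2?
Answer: -1517729/8824 ≈ -172.00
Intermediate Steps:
l(M, d) = -2 + d*M**2 (l(M, d) = M**2*d - 2 = d*M**2 - 2 = -2 + d*M**2)
K = -45 (K = 9*(-5) = -45)
B(U) = 1/(-47 - 5*U**2) (B(U) = 1/(-45 + (-2 - 5*U**2)) = 1/(-47 - 5*U**2))
q = 1/8824 ≈ 0.00011333
Y(B(-9)) - q = -172 - 1*1/8824 = -172 - 1/8824 = -1517729/8824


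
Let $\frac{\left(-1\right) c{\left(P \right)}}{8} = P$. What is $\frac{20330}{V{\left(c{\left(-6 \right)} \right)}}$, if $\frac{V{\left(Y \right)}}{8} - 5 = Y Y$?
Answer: $\frac{10165}{9236} \approx 1.1006$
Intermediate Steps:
$c{\left(P \right)} = - 8 P$
$V{\left(Y \right)} = 40 + 8 Y^{2}$ ($V{\left(Y \right)} = 40 + 8 Y Y = 40 + 8 Y^{2}$)
$\frac{20330}{V{\left(c{\left(-6 \right)} \right)}} = \frac{20330}{40 + 8 \left(\left(-8\right) \left(-6\right)\right)^{2}} = \frac{20330}{40 + 8 \cdot 48^{2}} = \frac{20330}{40 + 8 \cdot 2304} = \frac{20330}{40 + 18432} = \frac{20330}{18472} = 20330 \cdot \frac{1}{18472} = \frac{10165}{9236}$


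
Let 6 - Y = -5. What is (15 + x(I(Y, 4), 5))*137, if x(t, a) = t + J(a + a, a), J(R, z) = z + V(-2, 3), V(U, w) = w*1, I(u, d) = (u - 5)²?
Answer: 8083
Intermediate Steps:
Y = 11 (Y = 6 - 1*(-5) = 6 + 5 = 11)
I(u, d) = (-5 + u)²
V(U, w) = w
J(R, z) = 3 + z (J(R, z) = z + 3 = 3 + z)
x(t, a) = 3 + a + t (x(t, a) = t + (3 + a) = 3 + a + t)
(15 + x(I(Y, 4), 5))*137 = (15 + (3 + 5 + (-5 + 11)²))*137 = (15 + (3 + 5 + 6²))*137 = (15 + (3 + 5 + 36))*137 = (15 + 44)*137 = 59*137 = 8083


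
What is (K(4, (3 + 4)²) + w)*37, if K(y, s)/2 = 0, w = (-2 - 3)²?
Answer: 925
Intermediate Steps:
w = 25 (w = (-5)² = 25)
K(y, s) = 0 (K(y, s) = 2*0 = 0)
(K(4, (3 + 4)²) + w)*37 = (0 + 25)*37 = 25*37 = 925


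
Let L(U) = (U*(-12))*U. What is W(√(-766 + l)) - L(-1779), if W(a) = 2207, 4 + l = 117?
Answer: 37980299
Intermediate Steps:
l = 113 (l = -4 + 117 = 113)
L(U) = -12*U² (L(U) = (-12*U)*U = -12*U²)
W(√(-766 + l)) - L(-1779) = 2207 - (-12)*(-1779)² = 2207 - (-12)*3164841 = 2207 - 1*(-37978092) = 2207 + 37978092 = 37980299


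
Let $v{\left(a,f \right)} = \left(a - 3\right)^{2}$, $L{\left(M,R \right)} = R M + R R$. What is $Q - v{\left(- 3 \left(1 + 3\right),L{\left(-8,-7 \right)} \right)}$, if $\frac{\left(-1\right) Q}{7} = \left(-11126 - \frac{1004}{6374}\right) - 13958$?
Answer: $\frac{558885395}{3187} \approx 1.7536 \cdot 10^{5}$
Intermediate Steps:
$L{\left(M,R \right)} = R^{2} + M R$ ($L{\left(M,R \right)} = M R + R^{2} = R^{2} + M R$)
$v{\left(a,f \right)} = \left(-3 + a\right)^{2}$
$Q = \frac{559602470}{3187}$ ($Q = - 7 \left(\left(-11126 - \frac{1004}{6374}\right) - 13958\right) = - 7 \left(\left(-11126 - \frac{502}{3187}\right) - 13958\right) = - 7 \left(- \frac{35459064}{3187} - 13958\right) = \left(-7\right) \left(- \frac{79943210}{3187}\right) = \frac{559602470}{3187} \approx 1.7559 \cdot 10^{5}$)
$Q - v{\left(- 3 \left(1 + 3\right),L{\left(-8,-7 \right)} \right)} = \frac{559602470}{3187} - \left(-3 - 3 \left(1 + 3\right)\right)^{2} = \frac{559602470}{3187} - \left(-3 - 12\right)^{2} = \frac{559602470}{3187} - \left(-15\right)^{2} = \frac{559602470}{3187} - 225 = \frac{558885395}{3187}$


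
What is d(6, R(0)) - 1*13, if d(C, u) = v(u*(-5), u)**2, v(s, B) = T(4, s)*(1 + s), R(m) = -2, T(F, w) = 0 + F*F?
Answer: 30963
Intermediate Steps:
T(F, w) = F**2 (T(F, w) = 0 + F**2 = F**2)
v(s, B) = 16 + 16*s (v(s, B) = 4**2*(1 + s) = 16*(1 + s) = 16 + 16*s)
d(C, u) = (16 - 80*u)**2 (d(C, u) = (16 + 16*(u*(-5)))**2 = (16 + 16*(-5*u))**2 = (16 - 80*u)**2)
d(6, R(0)) - 1*13 = 256*(-1 + 5*(-2))**2 - 1*13 = 256*(-1 - 10)**2 - 13 = 256*(-11)**2 - 13 = 256*121 - 13 = 30976 - 13 = 30963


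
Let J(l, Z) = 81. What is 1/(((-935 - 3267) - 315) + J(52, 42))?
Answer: -1/4436 ≈ -0.00022543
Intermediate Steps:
1/(((-935 - 3267) - 315) + J(52, 42)) = 1/(((-935 - 3267) - 315) + 81) = 1/((-4202 - 315) + 81) = 1/(-4517 + 81) = 1/(-4436) = -1/4436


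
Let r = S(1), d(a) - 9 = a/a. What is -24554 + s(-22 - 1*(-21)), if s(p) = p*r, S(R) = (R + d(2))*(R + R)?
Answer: -24576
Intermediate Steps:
d(a) = 10 (d(a) = 9 + a/a = 9 + 1 = 10)
S(R) = 2*R*(10 + R) (S(R) = (R + 10)*(R + R) = (10 + R)*(2*R) = 2*R*(10 + R))
r = 22 (r = 2*1*(10 + 1) = 2*1*11 = 22)
s(p) = 22*p (s(p) = p*22 = 22*p)
-24554 + s(-22 - 1*(-21)) = -24554 + 22*(-22 - 1*(-21)) = -24554 + 22*(-22 + 21) = -24554 + 22*(-1) = -24554 - 22 = -24576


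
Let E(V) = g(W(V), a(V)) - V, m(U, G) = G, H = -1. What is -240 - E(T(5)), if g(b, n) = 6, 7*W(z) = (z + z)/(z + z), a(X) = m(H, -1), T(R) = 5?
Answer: -241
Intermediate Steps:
a(X) = -1
W(z) = 1/7 (W(z) = ((z + z)/(z + z))/7 = ((2*z)/((2*z)))/7 = ((2*z)*(1/(2*z)))/7 = (1/7)*1 = 1/7)
E(V) = 6 - V
-240 - E(T(5)) = -240 - (6 - 1*5) = -240 - (6 - 5) = -240 - 1*1 = -240 - 1 = -241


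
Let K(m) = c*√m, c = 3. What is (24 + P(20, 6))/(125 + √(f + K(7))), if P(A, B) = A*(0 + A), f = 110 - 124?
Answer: 424/(125 + I*√(14 - 3*√7)) ≈ 3.3907 - 0.06679*I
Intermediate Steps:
f = -14
K(m) = 3*√m
P(A, B) = A² (P(A, B) = A*A = A²)
(24 + P(20, 6))/(125 + √(f + K(7))) = (24 + 20²)/(125 + √(-14 + 3*√7)) = (24 + 400)/(125 + √(-14 + 3*√7)) = 424/(125 + √(-14 + 3*√7))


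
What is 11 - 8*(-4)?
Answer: 43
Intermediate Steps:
11 - 8*(-4) = 11 + 32 = 43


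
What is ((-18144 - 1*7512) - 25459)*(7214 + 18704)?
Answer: -1324798570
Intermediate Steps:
((-18144 - 1*7512) - 25459)*(7214 + 18704) = ((-18144 - 7512) - 25459)*25918 = (-25656 - 25459)*25918 = -51115*25918 = -1324798570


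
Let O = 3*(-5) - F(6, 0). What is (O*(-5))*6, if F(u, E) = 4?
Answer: 570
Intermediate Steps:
O = -19 (O = 3*(-5) - 1*4 = -15 - 4 = -19)
(O*(-5))*6 = -19*(-5)*6 = 95*6 = 570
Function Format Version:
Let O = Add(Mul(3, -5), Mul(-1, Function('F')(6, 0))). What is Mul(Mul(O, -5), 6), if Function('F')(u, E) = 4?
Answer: 570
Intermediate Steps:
O = -19 (O = Add(Mul(3, -5), Mul(-1, 4)) = Add(-15, -4) = -19)
Mul(Mul(O, -5), 6) = Mul(Mul(-19, -5), 6) = Mul(95, 6) = 570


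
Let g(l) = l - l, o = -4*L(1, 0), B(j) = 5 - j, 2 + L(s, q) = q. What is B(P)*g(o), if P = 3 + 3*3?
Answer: 0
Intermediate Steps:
P = 12 (P = 3 + 9 = 12)
L(s, q) = -2 + q
o = 8 (o = -4*(-2 + 0) = -4*(-2) = 8)
g(l) = 0
B(P)*g(o) = (5 - 1*12)*0 = (5 - 12)*0 = -7*0 = 0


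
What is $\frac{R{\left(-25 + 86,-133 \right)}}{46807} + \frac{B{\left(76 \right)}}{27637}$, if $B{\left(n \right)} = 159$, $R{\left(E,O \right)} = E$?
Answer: $\frac{9128170}{1293605059} \approx 0.0070564$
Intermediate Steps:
$\frac{R{\left(-25 + 86,-133 \right)}}{46807} + \frac{B{\left(76 \right)}}{27637} = \frac{-25 + 86}{46807} + \frac{159}{27637} = 61 \cdot \frac{1}{46807} + 159 \cdot \frac{1}{27637} = \frac{61}{46807} + \frac{159}{27637} = \frac{9128170}{1293605059}$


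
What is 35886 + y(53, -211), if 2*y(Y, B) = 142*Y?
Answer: 39649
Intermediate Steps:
y(Y, B) = 71*Y (y(Y, B) = (142*Y)/2 = 71*Y)
35886 + y(53, -211) = 35886 + 71*53 = 35886 + 3763 = 39649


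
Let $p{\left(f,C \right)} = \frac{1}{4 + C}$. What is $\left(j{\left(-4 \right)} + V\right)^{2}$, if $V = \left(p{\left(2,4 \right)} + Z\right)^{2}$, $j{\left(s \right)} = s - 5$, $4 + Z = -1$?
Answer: $\frac{893025}{4096} \approx 218.02$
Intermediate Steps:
$Z = -5$ ($Z = -4 - 1 = -5$)
$j{\left(s \right)} = -5 + s$ ($j{\left(s \right)} = s - 5 = -5 + s$)
$V = \frac{1521}{64}$ ($V = \left(\frac{1}{4 + 4} - 5\right)^{2} = \left(\frac{1}{8} - 5\right)^{2} = \left(- \frac{39}{8}\right)^{2} = \frac{1521}{64} \approx 23.766$)
$\left(j{\left(-4 \right)} + V\right)^{2} = \left(\left(-5 - 4\right) + \frac{1521}{64}\right)^{2} = \left(-9 + \frac{1521}{64}\right)^{2} = \left(\frac{945}{64}\right)^{2} = \frac{893025}{4096}$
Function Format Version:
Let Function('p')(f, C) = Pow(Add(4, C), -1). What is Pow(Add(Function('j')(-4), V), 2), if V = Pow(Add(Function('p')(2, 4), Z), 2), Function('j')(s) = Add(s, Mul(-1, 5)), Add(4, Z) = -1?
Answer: Rational(893025, 4096) ≈ 218.02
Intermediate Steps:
Z = -5 (Z = Add(-4, -1) = -5)
Function('j')(s) = Add(-5, s) (Function('j')(s) = Add(s, -5) = Add(-5, s))
V = Rational(1521, 64) (V = Pow(Add(Pow(Add(4, 4), -1), -5), 2) = Pow(Add(Pow(8, -1), -5), 2) = Pow(Add(Rational(1, 8), -5), 2) = Pow(Rational(-39, 8), 2) = Rational(1521, 64) ≈ 23.766)
Pow(Add(Function('j')(-4), V), 2) = Pow(Add(Add(-5, -4), Rational(1521, 64)), 2) = Pow(Add(-9, Rational(1521, 64)), 2) = Pow(Rational(945, 64), 2) = Rational(893025, 4096)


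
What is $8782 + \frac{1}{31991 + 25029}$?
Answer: $\frac{500749641}{57020} \approx 8782.0$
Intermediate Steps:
$8782 + \frac{1}{31991 + 25029} = 8782 + \frac{1}{57020} = \frac{500749641}{57020}$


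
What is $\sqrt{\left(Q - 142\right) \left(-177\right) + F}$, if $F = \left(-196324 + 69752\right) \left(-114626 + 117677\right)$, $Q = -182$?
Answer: $12 i \sqrt{2681346} \approx 19650.0 i$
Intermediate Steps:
$F = -386171172$ ($F = \left(-126572\right) 3051 = -386171172$)
$\sqrt{\left(Q - 142\right) \left(-177\right) + F} = \sqrt{\left(-182 - 142\right) \left(-177\right) - 386171172} = \sqrt{\left(-324\right) \left(-177\right) - 386171172} = \sqrt{57348 - 386171172} = \sqrt{-386113824} = 12 i \sqrt{2681346}$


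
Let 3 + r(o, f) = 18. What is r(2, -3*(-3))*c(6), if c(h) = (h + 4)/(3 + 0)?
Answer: 50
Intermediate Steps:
r(o, f) = 15 (r(o, f) = -3 + 18 = 15)
c(h) = 4/3 + h/3 (c(h) = (4 + h)/3 = (4 + h)*(⅓) = 4/3 + h/3)
r(2, -3*(-3))*c(6) = 15*(4/3 + (⅓)*6) = 15*(4/3 + 2) = 15*(10/3) = 50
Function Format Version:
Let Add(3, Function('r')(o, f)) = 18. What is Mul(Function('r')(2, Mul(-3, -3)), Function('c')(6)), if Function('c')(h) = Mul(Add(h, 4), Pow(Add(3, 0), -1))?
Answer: 50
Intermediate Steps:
Function('r')(o, f) = 15 (Function('r')(o, f) = Add(-3, 18) = 15)
Function('c')(h) = Add(Rational(4, 3), Mul(Rational(1, 3), h)) (Function('c')(h) = Mul(Add(4, h), Pow(3, -1)) = Mul(Add(4, h), Rational(1, 3)) = Add(Rational(4, 3), Mul(Rational(1, 3), h)))
Mul(Function('r')(2, Mul(-3, -3)), Function('c')(6)) = Mul(15, Add(Rational(4, 3), Mul(Rational(1, 3), 6))) = Mul(15, Add(Rational(4, 3), 2)) = Mul(15, Rational(10, 3)) = 50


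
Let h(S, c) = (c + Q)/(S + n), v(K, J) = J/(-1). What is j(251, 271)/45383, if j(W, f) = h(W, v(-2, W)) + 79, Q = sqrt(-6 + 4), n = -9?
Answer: 18867/10982686 + I*sqrt(2)/10982686 ≈ 0.0017179 + 1.2877e-7*I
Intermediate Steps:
Q = I*sqrt(2) (Q = sqrt(-2) = I*sqrt(2) ≈ 1.4142*I)
v(K, J) = -J (v(K, J) = J*(-1) = -J)
h(S, c) = (c + I*sqrt(2))/(-9 + S) (h(S, c) = (c + I*sqrt(2))/(S - 9) = (c + I*sqrt(2))/(-9 + S))
j(W, f) = 79 + (-W + I*sqrt(2))/(-9 + W) (j(W, f) = (-W + I*sqrt(2))/(-9 + W) + 79 = 79 + (-W + I*sqrt(2))/(-9 + W))
j(251, 271)/45383 = ((-711 + 78*251 + I*sqrt(2))/(-9 + 251))/45383 = ((-711 + 19578 + I*sqrt(2))/242)*(1/45383) = ((18867 + I*sqrt(2))/242)*(1/45383) = (18867/242 + I*sqrt(2)/242)*(1/45383) = 18867/10982686 + I*sqrt(2)/10982686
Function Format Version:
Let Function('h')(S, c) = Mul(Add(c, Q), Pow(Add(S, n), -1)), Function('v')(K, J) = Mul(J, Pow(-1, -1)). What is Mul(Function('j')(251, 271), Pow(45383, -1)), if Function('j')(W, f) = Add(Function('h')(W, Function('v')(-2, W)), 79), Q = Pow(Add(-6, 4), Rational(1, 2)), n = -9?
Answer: Add(Rational(18867, 10982686), Mul(Rational(1, 10982686), I, Pow(2, Rational(1, 2)))) ≈ Add(0.0017179, Mul(1.2877e-7, I))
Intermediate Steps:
Q = Mul(I, Pow(2, Rational(1, 2))) (Q = Pow(-2, Rational(1, 2)) = Mul(I, Pow(2, Rational(1, 2))) ≈ Mul(1.4142, I))
Function('v')(K, J) = Mul(-1, J) (Function('v')(K, J) = Mul(J, -1) = Mul(-1, J))
Function('h')(S, c) = Mul(Pow(Add(-9, S), -1), Add(c, Mul(I, Pow(2, Rational(1, 2))))) (Function('h')(S, c) = Mul(Add(c, Mul(I, Pow(2, Rational(1, 2)))), Pow(Add(S, -9), -1)) = Mul(Add(c, Mul(I, Pow(2, Rational(1, 2)))), Pow(Add(-9, S), -1)) = Mul(Pow(Add(-9, S), -1), Add(c, Mul(I, Pow(2, Rational(1, 2))))))
Function('j')(W, f) = Add(79, Mul(Pow(Add(-9, W), -1), Add(Mul(-1, W), Mul(I, Pow(2, Rational(1, 2)))))) (Function('j')(W, f) = Add(Mul(Pow(Add(-9, W), -1), Add(Mul(-1, W), Mul(I, Pow(2, Rational(1, 2))))), 79) = Add(79, Mul(Pow(Add(-9, W), -1), Add(Mul(-1, W), Mul(I, Pow(2, Rational(1, 2)))))))
Mul(Function('j')(251, 271), Pow(45383, -1)) = Mul(Mul(Pow(Add(-9, 251), -1), Add(-711, Mul(78, 251), Mul(I, Pow(2, Rational(1, 2))))), Pow(45383, -1)) = Mul(Mul(Pow(242, -1), Add(-711, 19578, Mul(I, Pow(2, Rational(1, 2))))), Rational(1, 45383)) = Mul(Mul(Rational(1, 242), Add(18867, Mul(I, Pow(2, Rational(1, 2))))), Rational(1, 45383)) = Mul(Add(Rational(18867, 242), Mul(Rational(1, 242), I, Pow(2, Rational(1, 2)))), Rational(1, 45383)) = Add(Rational(18867, 10982686), Mul(Rational(1, 10982686), I, Pow(2, Rational(1, 2))))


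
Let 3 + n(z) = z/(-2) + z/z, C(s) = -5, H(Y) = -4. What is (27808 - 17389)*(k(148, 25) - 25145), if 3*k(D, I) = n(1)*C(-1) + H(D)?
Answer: -523912469/2 ≈ -2.6196e+8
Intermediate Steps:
n(z) = -2 - z/2 (n(z) = -3 + (z/(-2) + z/z) = -3 + (z*(-1/2) + 1) = -3 + (-z/2 + 1) = -3 + (1 - z/2) = -2 - z/2)
k(D, I) = 17/6 (k(D, I) = ((-2 - 1/2*1)*(-5) - 4)/3 = ((-2 - 1/2)*(-5) - 4)/3 = (-5/2*(-5) - 4)/3 = (25/2 - 4)/3 = (1/3)*(17/2) = 17/6)
(27808 - 17389)*(k(148, 25) - 25145) = (27808 - 17389)*(17/6 - 25145) = 10419*(-150853/6) = -523912469/2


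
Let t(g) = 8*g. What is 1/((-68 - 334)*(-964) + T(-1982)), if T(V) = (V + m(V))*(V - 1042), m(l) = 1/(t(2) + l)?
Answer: 983/6272618880 ≈ 1.5671e-7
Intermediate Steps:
m(l) = 1/(16 + l) (m(l) = 1/(8*2 + l) = 1/(16 + l))
T(V) = (-1042 + V)*(V + 1/(16 + V)) (T(V) = (V + 1/(16 + V))*(V - 1042) = (V + 1/(16 + V))*(-1042 + V) = (-1042 + V)*(V + 1/(16 + V)))
1/((-68 - 334)*(-964) + T(-1982)) = 1/((-68 - 334)*(-964) + (-1042 - 1982 - 1982*(-1042 - 1982)*(16 - 1982))/(16 - 1982)) = 1/(-402*(-964) + (-1042 - 1982 - 1982*(-3024)*(-1966))/(-1966)) = 1/(387528 - (-1042 - 1982 - 11783354688)/1966) = 1/(387528 - 1/1966*(-11783357712)) = 1/(387528 + 5891678856/983) = 1/(6272618880/983) = 983/6272618880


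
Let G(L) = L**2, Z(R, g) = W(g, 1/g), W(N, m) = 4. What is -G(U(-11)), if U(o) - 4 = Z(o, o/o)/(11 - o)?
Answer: -2116/121 ≈ -17.488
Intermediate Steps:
Z(R, g) = 4
U(o) = 4 + 4/(11 - o)
-G(U(-11)) = -(4*(-12 - 11)/(-11 - 11))**2 = -(4*(-23)/(-22))**2 = -(4*(-1/22)*(-23))**2 = -(46/11)**2 = -1*2116/121 = -2116/121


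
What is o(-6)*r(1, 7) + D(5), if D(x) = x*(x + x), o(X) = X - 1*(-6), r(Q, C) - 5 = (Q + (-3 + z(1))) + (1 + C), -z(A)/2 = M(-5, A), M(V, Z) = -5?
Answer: 50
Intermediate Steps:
z(A) = 10 (z(A) = -2*(-5) = 10)
r(Q, C) = 13 + C + Q (r(Q, C) = 5 + ((Q + (-3 + 10)) + (1 + C)) = 5 + ((Q + 7) + (1 + C)) = 5 + ((7 + Q) + (1 + C)) = 5 + (8 + C + Q) = 13 + C + Q)
o(X) = 6 + X (o(X) = X + 6 = 6 + X)
D(x) = 2*x² (D(x) = x*(2*x) = 2*x²)
o(-6)*r(1, 7) + D(5) = (6 - 6)*(13 + 7 + 1) + 2*5² = 0*21 + 2*25 = 0 + 50 = 50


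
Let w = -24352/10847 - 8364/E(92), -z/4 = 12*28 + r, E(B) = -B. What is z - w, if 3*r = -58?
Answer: -1014390743/748443 ≈ -1355.3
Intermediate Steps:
r = -58/3 (r = (⅓)*(-58) = -58/3 ≈ -19.333)
z = -3800/3 (z = -4*(12*28 - 58/3) = -4*(336 - 58/3) = -4*950/3 = -3800/3 ≈ -1266.7)
w = 22120981/249481 (w = -24352/10847 - 8364/((-1*92)) = -24352*1/10847 - 8364/(-92) = -24352/10847 - 8364*(-1/92) = -24352/10847 + 2091/23 = 22120981/249481 ≈ 88.668)
z - w = -3800/3 - 1*22120981/249481 = -3800/3 - 22120981/249481 = -1014390743/748443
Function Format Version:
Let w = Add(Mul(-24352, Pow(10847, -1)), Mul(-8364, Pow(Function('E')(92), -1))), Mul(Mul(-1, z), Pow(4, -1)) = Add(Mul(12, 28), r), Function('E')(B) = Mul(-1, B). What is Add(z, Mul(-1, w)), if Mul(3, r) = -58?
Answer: Rational(-1014390743, 748443) ≈ -1355.3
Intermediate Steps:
r = Rational(-58, 3) (r = Mul(Rational(1, 3), -58) = Rational(-58, 3) ≈ -19.333)
z = Rational(-3800, 3) (z = Mul(-4, Add(Mul(12, 28), Rational(-58, 3))) = Mul(-4, Add(336, Rational(-58, 3))) = Mul(-4, Rational(950, 3)) = Rational(-3800, 3) ≈ -1266.7)
w = Rational(22120981, 249481) (w = Add(Mul(-24352, Pow(10847, -1)), Mul(-8364, Pow(Mul(-1, 92), -1))) = Add(Mul(-24352, Rational(1, 10847)), Mul(-8364, Pow(-92, -1))) = Add(Rational(-24352, 10847), Mul(-8364, Rational(-1, 92))) = Add(Rational(-24352, 10847), Rational(2091, 23)) = Rational(22120981, 249481) ≈ 88.668)
Add(z, Mul(-1, w)) = Add(Rational(-3800, 3), Mul(-1, Rational(22120981, 249481))) = Add(Rational(-3800, 3), Rational(-22120981, 249481)) = Rational(-1014390743, 748443)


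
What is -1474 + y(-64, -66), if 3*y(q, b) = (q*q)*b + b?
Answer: -91608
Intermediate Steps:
y(q, b) = b/3 + b*q**2/3 (y(q, b) = ((q*q)*b + b)/3 = (q**2*b + b)/3 = (b*q**2 + b)/3 = (b + b*q**2)/3 = b/3 + b*q**2/3)
-1474 + y(-64, -66) = -1474 + (1/3)*(-66)*(1 + (-64)**2) = -1474 + (1/3)*(-66)*(1 + 4096) = -1474 + (1/3)*(-66)*4097 = -1474 - 90134 = -91608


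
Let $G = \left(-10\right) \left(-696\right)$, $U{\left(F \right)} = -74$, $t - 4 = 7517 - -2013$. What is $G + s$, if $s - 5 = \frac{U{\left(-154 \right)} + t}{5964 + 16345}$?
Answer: $\frac{155391645}{22309} \approx 6965.4$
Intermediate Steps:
$t = 9534$ ($t = 4 + \left(7517 - -2013\right) = 4 + \left(7517 + 2013\right) = 4 + 9530 = 9534$)
$G = 6960$
$s = \frac{121005}{22309}$ ($s = 5 + \frac{-74 + 9534}{5964 + 16345} = 5 + \frac{9460}{22309} = \frac{121005}{22309} \approx 5.424$)
$G + s = 6960 + \frac{121005}{22309} = \frac{155391645}{22309}$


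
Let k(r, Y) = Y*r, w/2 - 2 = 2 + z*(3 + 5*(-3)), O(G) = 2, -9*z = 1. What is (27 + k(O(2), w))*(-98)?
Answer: -14210/3 ≈ -4736.7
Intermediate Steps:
z = -1/9 (z = -1/9*1 = -1/9 ≈ -0.11111)
w = 32/3 (w = 4 + 2*(2 - (3 + 5*(-3))/9) = 4 + 2*(2 - (3 - 15)/9) = 4 + 2*(2 - 1/9*(-12)) = 4 + 2*(2 + 4/3) = 4 + 2*(10/3) = 4 + 20/3 = 32/3 ≈ 10.667)
(27 + k(O(2), w))*(-98) = (27 + (32/3)*2)*(-98) = (27 + 64/3)*(-98) = (145/3)*(-98) = -14210/3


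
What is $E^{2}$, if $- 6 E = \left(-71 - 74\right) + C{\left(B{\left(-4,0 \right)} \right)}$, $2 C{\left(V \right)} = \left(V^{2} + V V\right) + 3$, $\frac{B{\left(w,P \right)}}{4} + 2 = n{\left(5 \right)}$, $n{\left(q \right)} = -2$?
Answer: $\frac{5625}{16} \approx 351.56$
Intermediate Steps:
$B{\left(w,P \right)} = -16$ ($B{\left(w,P \right)} = -8 + 4 \left(-2\right) = -8 - 8 = -16$)
$C{\left(V \right)} = \frac{3}{2} + V^{2}$ ($C{\left(V \right)} = \frac{\left(V^{2} + V V\right) + 3}{2} = \frac{\left(V^{2} + V^{2}\right) + 3}{2} = \frac{2 V^{2} + 3}{2} = \frac{3 + 2 V^{2}}{2} = \frac{3}{2} + V^{2}$)
$E = - \frac{75}{4}$ ($E = - \frac{\left(-71 - 74\right) + \left(\frac{3}{2} + \left(-16\right)^{2}\right)}{6} = - \frac{-145 + \left(\frac{3}{2} + 256\right)}{6} = - \frac{-145 + \frac{515}{2}}{6} = \left(- \frac{1}{6}\right) \frac{225}{2} = - \frac{75}{4} \approx -18.75$)
$E^{2} = \left(- \frac{75}{4}\right)^{2} = \frac{5625}{16}$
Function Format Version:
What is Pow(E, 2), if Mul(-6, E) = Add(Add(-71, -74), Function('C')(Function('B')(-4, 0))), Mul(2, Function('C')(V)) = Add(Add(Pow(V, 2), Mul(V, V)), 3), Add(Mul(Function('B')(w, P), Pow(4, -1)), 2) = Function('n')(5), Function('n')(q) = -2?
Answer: Rational(5625, 16) ≈ 351.56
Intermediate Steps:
Function('B')(w, P) = -16 (Function('B')(w, P) = Add(-8, Mul(4, -2)) = Add(-8, -8) = -16)
Function('C')(V) = Add(Rational(3, 2), Pow(V, 2)) (Function('C')(V) = Mul(Rational(1, 2), Add(Add(Pow(V, 2), Mul(V, V)), 3)) = Mul(Rational(1, 2), Add(Add(Pow(V, 2), Pow(V, 2)), 3)) = Mul(Rational(1, 2), Add(Mul(2, Pow(V, 2)), 3)) = Mul(Rational(1, 2), Add(3, Mul(2, Pow(V, 2)))) = Add(Rational(3, 2), Pow(V, 2)))
E = Rational(-75, 4) (E = Mul(Rational(-1, 6), Add(Add(-71, -74), Add(Rational(3, 2), Pow(-16, 2)))) = Mul(Rational(-1, 6), Add(-145, Add(Rational(3, 2), 256))) = Mul(Rational(-1, 6), Add(-145, Rational(515, 2))) = Mul(Rational(-1, 6), Rational(225, 2)) = Rational(-75, 4) ≈ -18.750)
Pow(E, 2) = Pow(Rational(-75, 4), 2) = Rational(5625, 16)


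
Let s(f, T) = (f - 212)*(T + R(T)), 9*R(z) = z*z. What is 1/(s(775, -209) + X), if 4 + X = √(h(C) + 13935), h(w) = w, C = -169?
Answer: 105900138/276909610020725 - 81*√13766/553819220041450 ≈ 3.8242e-7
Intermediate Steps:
X = -4 + √13766 (X = -4 + √(-169 + 13935) = -4 + √13766 ≈ 113.33)
R(z) = z²/9 (R(z) = (z*z)/9 = z²/9)
s(f, T) = (-212 + f)*(T + T²/9) (s(f, T) = (f - 212)*(T + T²/9) = (-212 + f)*(T + T²/9))
1/(s(775, -209) + X) = 1/((⅑)*(-209)*(-1908 - 212*(-209) + 9*775 - 209*775) + (-4 + √13766)) = 1/((⅑)*(-209)*(-1908 + 44308 + 6975 - 161975) + (-4 + √13766)) = 1/((⅑)*(-209)*(-112600) + (-4 + √13766)) = 1/(23533400/9 + (-4 + √13766)) = 1/(23533364/9 + √13766)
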